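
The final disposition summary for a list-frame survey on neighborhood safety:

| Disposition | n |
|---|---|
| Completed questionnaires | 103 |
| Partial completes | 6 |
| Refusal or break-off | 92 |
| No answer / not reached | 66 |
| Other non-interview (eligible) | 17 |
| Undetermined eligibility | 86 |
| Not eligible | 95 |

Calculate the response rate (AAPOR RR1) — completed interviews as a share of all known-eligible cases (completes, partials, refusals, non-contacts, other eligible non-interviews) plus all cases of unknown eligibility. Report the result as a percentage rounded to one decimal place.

Num = 103
Denom = 103 + 6 + 92 + 66 + 17 + 86 = 370
RR1 = 103 / 370 = 0.2784

27.8%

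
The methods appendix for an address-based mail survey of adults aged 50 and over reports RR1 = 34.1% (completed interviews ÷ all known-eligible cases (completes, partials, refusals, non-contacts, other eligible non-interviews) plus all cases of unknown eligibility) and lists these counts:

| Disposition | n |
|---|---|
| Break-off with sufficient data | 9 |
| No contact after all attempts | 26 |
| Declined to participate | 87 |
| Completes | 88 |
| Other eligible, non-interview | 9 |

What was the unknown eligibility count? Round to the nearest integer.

39

RR1 = 88 / D = 0.341
D = 88 / 0.341 = 258.1
Other denominator terms total 219
unknown eligibility = 258.1 − 219 ≈ 39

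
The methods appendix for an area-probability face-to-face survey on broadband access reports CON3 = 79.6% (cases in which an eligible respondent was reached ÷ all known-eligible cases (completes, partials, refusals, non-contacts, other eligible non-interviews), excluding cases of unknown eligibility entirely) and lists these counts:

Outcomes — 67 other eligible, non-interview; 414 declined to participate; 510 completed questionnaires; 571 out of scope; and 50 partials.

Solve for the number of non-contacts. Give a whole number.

267

Numerator: 510 + 50 + 414 + 67 = 1041
CON3 = 1041 / D = 0.796
D = 1041 / 0.796 = 1307.8
Remaining denominator categories sum to 1041
non-contacts = 1307.8 − 1041 ≈ 267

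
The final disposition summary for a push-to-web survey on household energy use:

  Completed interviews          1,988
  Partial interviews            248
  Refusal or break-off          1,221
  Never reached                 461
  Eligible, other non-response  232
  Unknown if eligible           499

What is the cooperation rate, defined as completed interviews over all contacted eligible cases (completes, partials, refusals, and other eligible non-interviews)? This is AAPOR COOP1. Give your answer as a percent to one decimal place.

53.9%

Top → 1988
Denom → 1988 + 248 + 1221 + 232 = 3689
COOP1 = 1988 / 3689 = 0.5389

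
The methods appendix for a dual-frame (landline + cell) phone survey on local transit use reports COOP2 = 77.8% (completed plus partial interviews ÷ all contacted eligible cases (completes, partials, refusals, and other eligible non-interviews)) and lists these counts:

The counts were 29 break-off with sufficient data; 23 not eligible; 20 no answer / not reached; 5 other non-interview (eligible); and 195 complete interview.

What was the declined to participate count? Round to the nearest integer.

Numerator → 195 + 29 = 224
COOP2 = 224 / D = 0.778
D = 224 / 0.778 = 287.9
Rest of base = 229
declined to participate = 287.9 − 229 ≈ 59

59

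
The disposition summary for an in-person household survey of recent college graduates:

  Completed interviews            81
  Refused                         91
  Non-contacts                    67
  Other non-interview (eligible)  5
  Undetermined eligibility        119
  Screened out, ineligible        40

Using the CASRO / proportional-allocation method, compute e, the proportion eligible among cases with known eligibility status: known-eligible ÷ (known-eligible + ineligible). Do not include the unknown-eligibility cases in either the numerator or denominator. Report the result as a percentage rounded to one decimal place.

Eligible (known): 81 + 91 + 67 + 5 = 244
e = 244 / (244 + 40) = 244 / 284 = 0.8592

85.9%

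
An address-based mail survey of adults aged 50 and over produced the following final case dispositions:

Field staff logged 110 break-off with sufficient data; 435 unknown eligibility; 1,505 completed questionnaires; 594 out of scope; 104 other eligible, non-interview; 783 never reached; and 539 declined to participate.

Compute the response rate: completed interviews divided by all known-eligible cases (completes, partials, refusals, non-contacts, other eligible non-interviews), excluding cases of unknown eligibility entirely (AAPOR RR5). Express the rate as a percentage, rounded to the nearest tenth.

49.5%

Top = 1505
Base = 1505 + 110 + 539 + 783 + 104 = 3041
RR5 = 1505 / 3041 = 0.4949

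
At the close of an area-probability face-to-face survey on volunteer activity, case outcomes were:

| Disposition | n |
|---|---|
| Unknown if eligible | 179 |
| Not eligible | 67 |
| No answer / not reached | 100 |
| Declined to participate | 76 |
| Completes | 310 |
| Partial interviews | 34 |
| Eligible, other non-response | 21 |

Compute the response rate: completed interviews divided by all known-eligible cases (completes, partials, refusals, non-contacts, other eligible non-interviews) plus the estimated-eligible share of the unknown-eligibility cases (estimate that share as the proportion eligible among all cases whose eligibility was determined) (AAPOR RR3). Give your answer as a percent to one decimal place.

44.3%

Num: 310
Determined eligible: 310 + 34 + 76 + 100 + 21 = 541
e = 541 / (541 + 67) = 541 / 608 = 0.8898
Eligible share of unknowns: 0.8898 × 179 = 159.27
Denominator: 541 + 159.27 = 700.27
RR3 = 310 / 700.27 = 0.4427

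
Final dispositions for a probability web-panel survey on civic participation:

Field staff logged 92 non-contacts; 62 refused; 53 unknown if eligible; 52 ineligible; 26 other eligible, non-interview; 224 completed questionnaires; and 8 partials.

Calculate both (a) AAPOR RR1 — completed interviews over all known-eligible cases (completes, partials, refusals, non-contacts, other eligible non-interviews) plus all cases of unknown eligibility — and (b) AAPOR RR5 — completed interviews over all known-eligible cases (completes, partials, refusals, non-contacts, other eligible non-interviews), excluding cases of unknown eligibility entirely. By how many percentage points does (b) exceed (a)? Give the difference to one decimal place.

Num: 224
Base: 224 + 8 + 62 + 92 + 26 + 53 = 465
RR1 = 224 / 465 = 0.4817
Base: 224 + 8 + 62 + 92 + 26 = 412
RR5 = 224 / 412 = 0.5437
Difference = 54.37 − 48.17 = 6.20 percentage points

6.2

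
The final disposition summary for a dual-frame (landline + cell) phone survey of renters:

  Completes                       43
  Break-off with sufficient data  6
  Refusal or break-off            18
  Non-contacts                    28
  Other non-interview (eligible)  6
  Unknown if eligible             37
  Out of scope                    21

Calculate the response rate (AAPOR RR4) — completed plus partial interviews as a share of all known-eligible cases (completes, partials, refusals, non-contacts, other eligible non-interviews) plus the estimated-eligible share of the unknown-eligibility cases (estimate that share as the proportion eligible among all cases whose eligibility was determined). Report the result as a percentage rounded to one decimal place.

37.2%

Top = 43 + 6 = 49
Determined eligible = 43 + 6 + 18 + 28 + 6 = 101
e = 101 / (101 + 21) = 101 / 122 = 0.8279
Eligible share of unknowns = 0.8279 × 37 = 30.63
Base = 101 + 30.63 = 131.63
RR4 = 49 / 131.63 = 0.3723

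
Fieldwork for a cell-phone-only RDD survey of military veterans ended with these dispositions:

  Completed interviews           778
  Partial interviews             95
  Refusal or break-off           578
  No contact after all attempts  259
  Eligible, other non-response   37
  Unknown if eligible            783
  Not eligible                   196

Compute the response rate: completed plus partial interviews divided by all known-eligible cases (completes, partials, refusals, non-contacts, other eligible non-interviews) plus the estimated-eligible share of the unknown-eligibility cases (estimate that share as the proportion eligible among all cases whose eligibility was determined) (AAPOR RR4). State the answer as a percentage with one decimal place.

35.6%

Numerator = 778 + 95 = 873
Determined eligible = 778 + 95 + 578 + 259 + 37 = 1747
e = 1747 / (1747 + 196) = 1747 / 1943 = 0.8991
Estimated eligible among unknowns = 0.8991 × 783 = 704.00
Base = 1747 + 704.00 = 2451.00
RR4 = 873 / 2451.00 = 0.3562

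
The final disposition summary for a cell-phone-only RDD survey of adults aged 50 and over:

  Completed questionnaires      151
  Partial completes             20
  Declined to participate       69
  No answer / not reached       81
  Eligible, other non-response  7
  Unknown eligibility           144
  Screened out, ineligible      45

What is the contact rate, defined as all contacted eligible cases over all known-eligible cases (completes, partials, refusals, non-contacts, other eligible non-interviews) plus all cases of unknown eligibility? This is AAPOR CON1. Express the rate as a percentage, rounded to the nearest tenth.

Top: 151 + 20 + 69 + 7 = 247
Base: 151 + 20 + 69 + 81 + 7 + 144 = 472
CON1 = 247 / 472 = 0.5233

52.3%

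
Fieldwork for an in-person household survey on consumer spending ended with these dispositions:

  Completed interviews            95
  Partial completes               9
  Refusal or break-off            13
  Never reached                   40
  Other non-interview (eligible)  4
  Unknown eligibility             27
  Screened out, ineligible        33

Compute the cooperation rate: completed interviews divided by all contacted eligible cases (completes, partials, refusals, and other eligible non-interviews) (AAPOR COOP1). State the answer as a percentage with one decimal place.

Top → 95
Base → 95 + 9 + 13 + 4 = 121
COOP1 = 95 / 121 = 0.7851

78.5%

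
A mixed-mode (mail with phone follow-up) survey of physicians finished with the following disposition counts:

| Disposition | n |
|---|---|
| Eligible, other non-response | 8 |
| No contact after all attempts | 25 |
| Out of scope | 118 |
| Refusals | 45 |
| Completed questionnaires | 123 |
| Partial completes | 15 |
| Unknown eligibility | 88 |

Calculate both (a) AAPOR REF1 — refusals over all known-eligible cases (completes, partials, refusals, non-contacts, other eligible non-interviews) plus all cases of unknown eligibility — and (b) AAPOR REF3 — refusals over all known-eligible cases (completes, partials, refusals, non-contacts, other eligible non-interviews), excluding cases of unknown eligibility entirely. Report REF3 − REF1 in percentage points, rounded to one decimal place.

6.0

Top: 45
Base: 123 + 15 + 45 + 25 + 8 + 88 = 304
REF1 = 45 / 304 = 0.1480
Base: 123 + 15 + 45 + 25 + 8 = 216
REF3 = 45 / 216 = 0.2083
Difference = 20.83 − 14.80 = 6.03 percentage points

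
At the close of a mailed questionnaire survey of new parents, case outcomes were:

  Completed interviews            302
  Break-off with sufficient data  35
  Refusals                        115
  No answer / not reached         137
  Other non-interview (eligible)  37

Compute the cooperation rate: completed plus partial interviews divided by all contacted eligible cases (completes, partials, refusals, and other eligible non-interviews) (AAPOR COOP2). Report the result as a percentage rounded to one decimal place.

68.9%

Numerator → 302 + 35 = 337
Denominator → 302 + 35 + 115 + 37 = 489
COOP2 = 337 / 489 = 0.6892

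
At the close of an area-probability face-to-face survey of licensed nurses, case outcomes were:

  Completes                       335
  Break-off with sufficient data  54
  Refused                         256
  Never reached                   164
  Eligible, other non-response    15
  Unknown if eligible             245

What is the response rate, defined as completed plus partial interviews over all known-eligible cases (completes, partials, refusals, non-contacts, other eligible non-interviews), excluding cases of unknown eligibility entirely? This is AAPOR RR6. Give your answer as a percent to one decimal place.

47.2%

Top: 335 + 54 = 389
Base: 335 + 54 + 256 + 164 + 15 = 824
RR6 = 389 / 824 = 0.4721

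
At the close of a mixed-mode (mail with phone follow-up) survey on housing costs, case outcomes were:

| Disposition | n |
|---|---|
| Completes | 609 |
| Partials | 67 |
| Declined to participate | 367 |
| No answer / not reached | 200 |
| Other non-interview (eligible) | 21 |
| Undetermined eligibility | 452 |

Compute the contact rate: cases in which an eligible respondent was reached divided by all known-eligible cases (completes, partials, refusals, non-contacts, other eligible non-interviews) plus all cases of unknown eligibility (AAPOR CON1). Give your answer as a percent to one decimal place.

Top = 609 + 67 + 367 + 21 = 1064
Denominator = 609 + 67 + 367 + 200 + 21 + 452 = 1716
CON1 = 1064 / 1716 = 0.6200

62.0%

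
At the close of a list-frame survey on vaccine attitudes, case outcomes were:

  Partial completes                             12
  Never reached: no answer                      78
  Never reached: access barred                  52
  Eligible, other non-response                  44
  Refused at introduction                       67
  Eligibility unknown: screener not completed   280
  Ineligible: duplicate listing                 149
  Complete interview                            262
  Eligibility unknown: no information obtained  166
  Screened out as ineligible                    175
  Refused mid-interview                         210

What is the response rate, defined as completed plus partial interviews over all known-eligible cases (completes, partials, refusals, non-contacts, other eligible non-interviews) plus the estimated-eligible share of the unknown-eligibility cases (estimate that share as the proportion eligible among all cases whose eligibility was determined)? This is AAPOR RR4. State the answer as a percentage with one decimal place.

26.5%

Refusals = 67 + 210 = 277
No contact after all attempts = 78 + 52 = 130
Unknown if eligible = 280 + 166 = 446
Ineligible = 175 + 149 = 324
Numerator → 262 + 12 = 274
Eligible (known) → 262 + 12 + 277 + 130 + 44 = 725
e = 725 / (725 + 324) = 725 / 1049 = 0.6911
Eligible share of unknowns → 0.6911 × 446 = 308.23
Denom → 725 + 308.23 = 1033.23
RR4 = 274 / 1033.23 = 0.2652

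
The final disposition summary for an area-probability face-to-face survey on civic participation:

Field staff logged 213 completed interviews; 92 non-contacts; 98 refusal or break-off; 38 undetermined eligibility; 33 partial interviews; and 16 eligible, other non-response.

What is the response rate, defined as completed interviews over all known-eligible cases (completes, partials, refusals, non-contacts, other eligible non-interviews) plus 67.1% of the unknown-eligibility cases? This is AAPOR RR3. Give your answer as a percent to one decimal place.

44.6%

Top → 213
Known eligible → 213 + 33 + 98 + 92 + 16 = 452
Eligible share of unknowns → 0.6710 × 38 = 25.50
Base → 452 + 25.50 = 477.50
RR3 = 213 / 477.50 = 0.4461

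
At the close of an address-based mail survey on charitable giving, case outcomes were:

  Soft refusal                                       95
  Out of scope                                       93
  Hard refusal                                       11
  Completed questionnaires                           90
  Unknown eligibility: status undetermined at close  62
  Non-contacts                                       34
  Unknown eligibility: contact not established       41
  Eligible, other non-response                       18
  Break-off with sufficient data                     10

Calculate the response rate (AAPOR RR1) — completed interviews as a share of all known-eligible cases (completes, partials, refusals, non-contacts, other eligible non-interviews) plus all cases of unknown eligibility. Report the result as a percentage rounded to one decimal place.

Refusals = 11 + 95 = 106
Eligibility not determined = 41 + 62 = 103
Num → 90
Denominator → 90 + 10 + 106 + 34 + 18 + 103 = 361
RR1 = 90 / 361 = 0.2493

24.9%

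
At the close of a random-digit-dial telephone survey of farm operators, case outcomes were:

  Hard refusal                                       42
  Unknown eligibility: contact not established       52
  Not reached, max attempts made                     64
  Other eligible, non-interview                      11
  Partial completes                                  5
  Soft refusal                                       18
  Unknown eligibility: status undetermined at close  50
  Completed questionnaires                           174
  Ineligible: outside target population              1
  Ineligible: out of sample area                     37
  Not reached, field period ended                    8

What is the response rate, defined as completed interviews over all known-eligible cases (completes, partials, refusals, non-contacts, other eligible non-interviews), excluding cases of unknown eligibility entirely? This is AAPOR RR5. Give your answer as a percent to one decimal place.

Refusal or break-off = 42 + 18 = 60
No answer / not reached = 8 + 64 = 72
Undetermined eligibility = 52 + 50 = 102
Out of scope = 1 + 37 = 38
Numerator → 174
Denominator → 174 + 5 + 60 + 72 + 11 = 322
RR5 = 174 / 322 = 0.5404

54.0%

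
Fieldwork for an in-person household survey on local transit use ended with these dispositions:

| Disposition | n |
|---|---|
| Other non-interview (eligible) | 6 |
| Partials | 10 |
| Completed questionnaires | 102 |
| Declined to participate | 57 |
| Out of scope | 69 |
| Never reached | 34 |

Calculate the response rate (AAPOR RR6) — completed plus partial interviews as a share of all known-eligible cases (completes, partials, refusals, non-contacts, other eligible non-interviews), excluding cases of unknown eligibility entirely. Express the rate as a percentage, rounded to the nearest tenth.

53.6%

Top: 102 + 10 = 112
Denom: 102 + 10 + 57 + 34 + 6 = 209
RR6 = 112 / 209 = 0.5359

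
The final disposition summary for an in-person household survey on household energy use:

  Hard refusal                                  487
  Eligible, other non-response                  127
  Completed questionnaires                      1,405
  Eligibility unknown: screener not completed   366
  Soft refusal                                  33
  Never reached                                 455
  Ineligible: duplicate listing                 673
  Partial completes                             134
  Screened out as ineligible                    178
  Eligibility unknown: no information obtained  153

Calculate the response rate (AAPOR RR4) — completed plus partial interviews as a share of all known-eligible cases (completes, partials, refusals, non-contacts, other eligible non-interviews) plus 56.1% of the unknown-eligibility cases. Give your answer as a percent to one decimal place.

52.5%

Refusals = 487 + 33 = 520
Unknown if eligible = 366 + 153 = 519
Ineligible = 178 + 673 = 851
Numerator: 1405 + 134 = 1539
Determined eligible: 1405 + 134 + 520 + 455 + 127 = 2641
Estimated eligible among unknowns: 0.5610 × 519 = 291.16
Base: 2641 + 291.16 = 2932.16
RR4 = 1539 / 2932.16 = 0.5249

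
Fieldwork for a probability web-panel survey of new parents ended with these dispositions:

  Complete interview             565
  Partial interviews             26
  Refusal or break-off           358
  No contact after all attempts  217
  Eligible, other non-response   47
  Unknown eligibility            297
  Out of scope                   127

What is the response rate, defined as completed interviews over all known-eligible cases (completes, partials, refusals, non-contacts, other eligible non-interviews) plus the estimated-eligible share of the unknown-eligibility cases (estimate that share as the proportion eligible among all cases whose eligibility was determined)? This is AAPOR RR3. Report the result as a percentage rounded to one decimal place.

Numerator: 565
Determined eligible: 565 + 26 + 358 + 217 + 47 = 1213
e = 1213 / (1213 + 127) = 1213 / 1340 = 0.9052
Eligible share of unknowns: 0.9052 × 297 = 268.84
Denominator: 1213 + 268.84 = 1481.84
RR3 = 565 / 1481.84 = 0.3813

38.1%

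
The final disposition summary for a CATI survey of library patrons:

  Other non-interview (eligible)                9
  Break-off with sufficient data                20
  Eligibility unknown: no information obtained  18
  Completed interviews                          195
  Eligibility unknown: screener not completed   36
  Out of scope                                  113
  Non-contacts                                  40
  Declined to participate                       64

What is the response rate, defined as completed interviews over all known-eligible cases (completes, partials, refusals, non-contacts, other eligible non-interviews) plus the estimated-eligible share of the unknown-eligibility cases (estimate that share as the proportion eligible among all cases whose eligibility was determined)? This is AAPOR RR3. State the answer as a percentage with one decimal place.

Unknown eligibility = 36 + 18 = 54
Numerator: 195
Determined eligible: 195 + 20 + 64 + 40 + 9 = 328
e = 328 / (328 + 113) = 328 / 441 = 0.7438
Eligible share of unknowns: 0.7438 × 54 = 40.17
Base: 328 + 40.17 = 368.17
RR3 = 195 / 368.17 = 0.5296

53.0%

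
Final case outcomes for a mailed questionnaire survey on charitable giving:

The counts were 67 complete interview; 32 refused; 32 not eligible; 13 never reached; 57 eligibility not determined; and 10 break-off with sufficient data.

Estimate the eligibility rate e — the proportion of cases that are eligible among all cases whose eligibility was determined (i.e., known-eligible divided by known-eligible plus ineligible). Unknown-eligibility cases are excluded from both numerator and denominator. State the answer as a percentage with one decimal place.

79.2%

Determined eligible: 67 + 10 + 32 + 13 = 122
e = 122 / (122 + 32) = 122 / 154 = 0.7922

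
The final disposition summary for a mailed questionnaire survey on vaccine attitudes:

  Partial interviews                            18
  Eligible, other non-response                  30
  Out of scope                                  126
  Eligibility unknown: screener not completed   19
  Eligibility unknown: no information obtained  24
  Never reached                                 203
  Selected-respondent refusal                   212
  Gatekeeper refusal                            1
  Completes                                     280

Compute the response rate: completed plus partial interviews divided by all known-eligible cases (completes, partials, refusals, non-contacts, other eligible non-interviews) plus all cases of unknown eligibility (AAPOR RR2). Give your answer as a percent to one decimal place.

Refusal or break-off = 1 + 212 = 213
Eligibility not determined = 19 + 24 = 43
Num = 280 + 18 = 298
Base = 280 + 18 + 213 + 203 + 30 + 43 = 787
RR2 = 298 / 787 = 0.3787

37.9%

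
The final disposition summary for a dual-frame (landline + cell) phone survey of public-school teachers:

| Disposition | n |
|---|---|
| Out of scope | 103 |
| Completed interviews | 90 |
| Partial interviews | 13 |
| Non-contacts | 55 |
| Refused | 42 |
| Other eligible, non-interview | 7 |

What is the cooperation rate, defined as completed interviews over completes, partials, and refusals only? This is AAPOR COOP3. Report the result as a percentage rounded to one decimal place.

Num = 90
Denom = 90 + 13 + 42 = 145
COOP3 = 90 / 145 = 0.6207

62.1%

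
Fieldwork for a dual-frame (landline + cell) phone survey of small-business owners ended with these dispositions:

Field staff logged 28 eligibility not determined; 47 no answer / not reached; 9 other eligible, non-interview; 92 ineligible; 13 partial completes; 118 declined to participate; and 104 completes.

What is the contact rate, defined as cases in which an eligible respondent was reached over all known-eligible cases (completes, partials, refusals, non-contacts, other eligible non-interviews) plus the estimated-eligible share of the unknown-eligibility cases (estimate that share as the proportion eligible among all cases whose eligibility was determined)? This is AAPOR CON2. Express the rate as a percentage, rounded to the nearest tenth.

78.1%

Numerator: 104 + 13 + 118 + 9 = 244
Determined eligible: 104 + 13 + 118 + 47 + 9 = 291
e = 291 / (291 + 92) = 291 / 383 = 0.7598
Eligible share of unknowns: 0.7598 × 28 = 21.27
Denominator: 291 + 21.27 = 312.27
CON2 = 244 / 312.27 = 0.7814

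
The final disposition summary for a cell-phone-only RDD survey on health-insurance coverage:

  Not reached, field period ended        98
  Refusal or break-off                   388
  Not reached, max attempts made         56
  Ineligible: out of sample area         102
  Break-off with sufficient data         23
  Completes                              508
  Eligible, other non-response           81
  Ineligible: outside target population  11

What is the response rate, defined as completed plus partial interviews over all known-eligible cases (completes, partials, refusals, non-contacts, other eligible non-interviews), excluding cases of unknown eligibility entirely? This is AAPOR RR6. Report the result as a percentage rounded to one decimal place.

No contact after all attempts = 98 + 56 = 154
Ineligible = 11 + 102 = 113
Num: 508 + 23 = 531
Base: 508 + 23 + 388 + 154 + 81 = 1154
RR6 = 531 / 1154 = 0.4601

46.0%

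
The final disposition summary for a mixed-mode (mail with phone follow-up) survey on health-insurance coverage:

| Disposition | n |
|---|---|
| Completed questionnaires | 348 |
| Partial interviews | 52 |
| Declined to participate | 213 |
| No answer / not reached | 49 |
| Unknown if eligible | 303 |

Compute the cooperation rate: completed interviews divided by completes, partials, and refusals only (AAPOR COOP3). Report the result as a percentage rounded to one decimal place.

56.8%

Top: 348
Base: 348 + 52 + 213 = 613
COOP3 = 348 / 613 = 0.5677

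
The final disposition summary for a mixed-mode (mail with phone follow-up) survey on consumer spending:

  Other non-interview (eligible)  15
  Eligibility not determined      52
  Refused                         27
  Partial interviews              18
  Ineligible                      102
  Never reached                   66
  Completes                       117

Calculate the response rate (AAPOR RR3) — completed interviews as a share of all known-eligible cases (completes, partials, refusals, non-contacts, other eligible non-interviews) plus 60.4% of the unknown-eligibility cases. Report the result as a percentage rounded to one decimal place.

42.6%

Top = 117
Determined eligible = 117 + 18 + 27 + 66 + 15 = 243
e × U = 0.6040 × 52 = 31.41
Denominator = 243 + 31.41 = 274.41
RR3 = 117 / 274.41 = 0.4264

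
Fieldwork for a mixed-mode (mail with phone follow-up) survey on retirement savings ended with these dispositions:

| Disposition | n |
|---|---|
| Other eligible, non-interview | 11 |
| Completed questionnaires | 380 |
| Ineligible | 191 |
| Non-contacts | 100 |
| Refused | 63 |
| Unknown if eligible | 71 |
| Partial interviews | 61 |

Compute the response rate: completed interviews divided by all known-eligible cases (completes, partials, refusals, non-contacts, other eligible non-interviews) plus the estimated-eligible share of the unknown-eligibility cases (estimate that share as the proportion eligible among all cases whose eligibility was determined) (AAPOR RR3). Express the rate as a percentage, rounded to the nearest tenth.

56.8%

Num → 380
Eligible (known) → 380 + 61 + 63 + 100 + 11 = 615
e = 615 / (615 + 191) = 615 / 806 = 0.7630
Eligible share of unknowns → 0.7630 × 71 = 54.17
Base → 615 + 54.17 = 669.17
RR3 = 380 / 669.17 = 0.5679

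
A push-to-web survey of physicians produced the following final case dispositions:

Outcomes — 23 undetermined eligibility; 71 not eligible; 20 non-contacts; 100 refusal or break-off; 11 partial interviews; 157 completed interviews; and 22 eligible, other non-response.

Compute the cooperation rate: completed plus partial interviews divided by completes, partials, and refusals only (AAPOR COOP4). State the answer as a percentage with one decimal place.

Numerator: 157 + 11 = 168
Denom: 157 + 11 + 100 = 268
COOP4 = 168 / 268 = 0.6269

62.7%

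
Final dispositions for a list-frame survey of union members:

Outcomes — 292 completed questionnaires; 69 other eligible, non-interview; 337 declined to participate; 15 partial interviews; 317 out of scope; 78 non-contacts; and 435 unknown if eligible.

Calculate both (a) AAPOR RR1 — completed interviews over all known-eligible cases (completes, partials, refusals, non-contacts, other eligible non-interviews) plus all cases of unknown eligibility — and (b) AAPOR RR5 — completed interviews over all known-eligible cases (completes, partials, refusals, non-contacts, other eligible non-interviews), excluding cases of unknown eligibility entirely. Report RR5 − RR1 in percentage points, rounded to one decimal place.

Numerator: 292
Base: 292 + 15 + 337 + 78 + 69 + 435 = 1226
RR1 = 292 / 1226 = 0.2382
Base: 292 + 15 + 337 + 78 + 69 = 791
RR5 = 292 / 791 = 0.3692
Difference = 36.92 − 23.82 = 13.10 percentage points

13.1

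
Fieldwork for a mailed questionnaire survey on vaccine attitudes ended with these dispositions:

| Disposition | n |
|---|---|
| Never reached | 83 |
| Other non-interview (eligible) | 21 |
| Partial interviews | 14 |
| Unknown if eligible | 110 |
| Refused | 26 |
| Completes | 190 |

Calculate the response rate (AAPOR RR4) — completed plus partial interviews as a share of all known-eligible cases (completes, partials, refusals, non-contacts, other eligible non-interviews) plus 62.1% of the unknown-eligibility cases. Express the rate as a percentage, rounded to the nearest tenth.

50.7%

Num: 190 + 14 = 204
Determined eligible: 190 + 14 + 26 + 83 + 21 = 334
e × U: 0.6210 × 110 = 68.31
Denominator: 334 + 68.31 = 402.31
RR4 = 204 / 402.31 = 0.5071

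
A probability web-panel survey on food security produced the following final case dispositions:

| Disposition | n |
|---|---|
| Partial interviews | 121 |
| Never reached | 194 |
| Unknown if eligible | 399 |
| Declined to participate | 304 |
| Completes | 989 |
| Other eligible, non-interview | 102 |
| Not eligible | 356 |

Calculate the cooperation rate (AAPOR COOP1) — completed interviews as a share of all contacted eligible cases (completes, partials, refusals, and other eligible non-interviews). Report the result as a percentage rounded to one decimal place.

Top = 989
Base = 989 + 121 + 304 + 102 = 1516
COOP1 = 989 / 1516 = 0.6524

65.2%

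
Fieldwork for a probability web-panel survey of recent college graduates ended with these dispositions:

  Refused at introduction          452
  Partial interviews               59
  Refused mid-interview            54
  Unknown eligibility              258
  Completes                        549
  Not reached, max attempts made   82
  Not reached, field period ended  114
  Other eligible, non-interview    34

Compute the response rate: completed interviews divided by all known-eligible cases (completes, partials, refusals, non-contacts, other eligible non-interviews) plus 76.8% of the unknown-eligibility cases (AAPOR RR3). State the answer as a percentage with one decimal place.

35.6%

Refusals = 452 + 54 = 506
Never reached = 114 + 82 = 196
Numerator: 549
Eligible (known): 549 + 59 + 506 + 196 + 34 = 1344
e × U: 0.7680 × 258 = 198.14
Base: 1344 + 198.14 = 1542.14
RR3 = 549 / 1542.14 = 0.3560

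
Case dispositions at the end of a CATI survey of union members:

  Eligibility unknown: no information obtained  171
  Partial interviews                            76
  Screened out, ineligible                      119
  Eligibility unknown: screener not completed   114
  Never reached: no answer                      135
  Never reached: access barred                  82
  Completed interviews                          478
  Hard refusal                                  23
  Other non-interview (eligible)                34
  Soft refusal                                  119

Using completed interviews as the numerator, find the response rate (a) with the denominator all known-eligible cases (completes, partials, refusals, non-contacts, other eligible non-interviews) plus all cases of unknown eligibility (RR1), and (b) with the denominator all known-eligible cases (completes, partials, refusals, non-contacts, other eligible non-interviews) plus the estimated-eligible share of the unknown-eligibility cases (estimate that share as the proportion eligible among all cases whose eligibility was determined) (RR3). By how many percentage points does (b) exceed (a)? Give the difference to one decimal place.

1.0

Refusals = 23 + 119 = 142
Never reached = 135 + 82 = 217
Undetermined eligibility = 114 + 171 = 285
Top → 478
Denominator → 478 + 76 + 142 + 217 + 34 + 285 = 1232
RR1 = 478 / 1232 = 0.3880
Determined eligible → 478 + 76 + 142 + 217 + 34 = 947
e = 947 / (947 + 119) = 947 / 1066 = 0.8884
Estimated eligible among unknowns → 0.8884 × 285 = 253.19
Denominator → 947 + 253.19 = 1200.19
RR3 = 478 / 1200.19 = 0.3983
Difference = 39.83 − 38.80 = 1.03 percentage points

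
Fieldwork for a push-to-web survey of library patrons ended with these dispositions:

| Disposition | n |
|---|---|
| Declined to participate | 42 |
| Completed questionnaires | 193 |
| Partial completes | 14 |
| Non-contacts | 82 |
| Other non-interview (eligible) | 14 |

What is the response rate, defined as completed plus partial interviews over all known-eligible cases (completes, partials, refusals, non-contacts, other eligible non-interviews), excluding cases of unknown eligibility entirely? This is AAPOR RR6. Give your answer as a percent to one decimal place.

60.0%

Numerator = 193 + 14 = 207
Denom = 193 + 14 + 42 + 82 + 14 = 345
RR6 = 207 / 345 = 0.6000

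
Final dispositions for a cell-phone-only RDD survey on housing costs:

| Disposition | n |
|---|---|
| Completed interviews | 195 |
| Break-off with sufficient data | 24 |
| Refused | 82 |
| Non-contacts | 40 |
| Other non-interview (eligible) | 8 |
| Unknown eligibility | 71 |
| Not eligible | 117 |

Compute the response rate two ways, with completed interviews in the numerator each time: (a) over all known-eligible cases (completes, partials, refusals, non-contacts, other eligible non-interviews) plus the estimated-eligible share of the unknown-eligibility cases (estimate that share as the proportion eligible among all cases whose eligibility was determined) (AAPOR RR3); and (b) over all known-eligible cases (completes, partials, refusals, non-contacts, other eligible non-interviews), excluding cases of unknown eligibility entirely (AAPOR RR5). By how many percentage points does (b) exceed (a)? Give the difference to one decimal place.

Top: 195
Determined eligible: 195 + 24 + 82 + 40 + 8 = 349
e = 349 / (349 + 117) = 349 / 466 = 0.7489
e × U: 0.7489 × 71 = 53.17
Base: 349 + 53.17 = 402.17
RR3 = 195 / 402.17 = 0.4849
Base: 195 + 24 + 82 + 40 + 8 = 349
RR5 = 195 / 349 = 0.5587
Difference = 55.87 − 48.49 = 7.38 percentage points

7.4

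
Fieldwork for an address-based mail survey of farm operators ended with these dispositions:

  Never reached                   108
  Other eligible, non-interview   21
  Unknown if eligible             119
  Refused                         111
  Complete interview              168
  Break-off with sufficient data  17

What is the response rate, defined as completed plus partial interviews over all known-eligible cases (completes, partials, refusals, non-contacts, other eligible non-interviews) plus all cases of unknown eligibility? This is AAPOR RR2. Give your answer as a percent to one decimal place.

Numerator → 168 + 17 = 185
Denominator → 168 + 17 + 111 + 108 + 21 + 119 = 544
RR2 = 185 / 544 = 0.3401

34.0%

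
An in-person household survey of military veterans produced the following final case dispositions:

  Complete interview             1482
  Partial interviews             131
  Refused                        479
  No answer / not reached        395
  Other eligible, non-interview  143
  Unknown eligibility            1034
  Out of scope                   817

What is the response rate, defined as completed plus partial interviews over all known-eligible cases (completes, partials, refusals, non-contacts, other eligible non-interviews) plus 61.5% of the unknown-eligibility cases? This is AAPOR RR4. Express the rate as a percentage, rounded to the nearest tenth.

Numerator: 1482 + 131 = 1613
Determined eligible: 1482 + 131 + 479 + 395 + 143 = 2630
Eligible share of unknowns: 0.6150 × 1034 = 635.91
Base: 2630 + 635.91 = 3265.91
RR4 = 1613 / 3265.91 = 0.4939

49.4%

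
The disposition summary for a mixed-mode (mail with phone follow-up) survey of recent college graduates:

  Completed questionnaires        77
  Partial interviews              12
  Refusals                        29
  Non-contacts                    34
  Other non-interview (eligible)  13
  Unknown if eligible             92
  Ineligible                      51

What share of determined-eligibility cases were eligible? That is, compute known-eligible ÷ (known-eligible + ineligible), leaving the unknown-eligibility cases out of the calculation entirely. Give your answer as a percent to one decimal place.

76.4%

Determined eligible = 77 + 12 + 29 + 34 + 13 = 165
e = 165 / (165 + 51) = 165 / 216 = 0.7639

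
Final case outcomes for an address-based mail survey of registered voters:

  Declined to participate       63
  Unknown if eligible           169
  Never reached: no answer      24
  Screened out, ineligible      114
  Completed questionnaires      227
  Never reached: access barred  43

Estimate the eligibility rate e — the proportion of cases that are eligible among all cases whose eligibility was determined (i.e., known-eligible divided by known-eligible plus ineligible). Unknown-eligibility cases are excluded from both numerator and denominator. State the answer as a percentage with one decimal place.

Never reached = 24 + 43 = 67
Known eligible → 227 + 63 + 67 = 357
e = 357 / (357 + 114) = 357 / 471 = 0.7580

75.8%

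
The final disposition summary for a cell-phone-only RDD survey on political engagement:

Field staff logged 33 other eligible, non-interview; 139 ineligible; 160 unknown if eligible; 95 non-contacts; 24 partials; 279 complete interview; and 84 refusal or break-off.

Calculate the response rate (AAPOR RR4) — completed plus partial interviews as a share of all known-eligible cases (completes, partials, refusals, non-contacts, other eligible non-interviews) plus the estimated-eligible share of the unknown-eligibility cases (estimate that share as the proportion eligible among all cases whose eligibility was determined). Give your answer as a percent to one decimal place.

Top → 279 + 24 = 303
Eligible (known) → 279 + 24 + 84 + 95 + 33 = 515
e = 515 / (515 + 139) = 515 / 654 = 0.7875
Eligible share of unknowns → 0.7875 × 160 = 126.00
Base → 515 + 126.00 = 641.00
RR4 = 303 / 641.00 = 0.4727

47.3%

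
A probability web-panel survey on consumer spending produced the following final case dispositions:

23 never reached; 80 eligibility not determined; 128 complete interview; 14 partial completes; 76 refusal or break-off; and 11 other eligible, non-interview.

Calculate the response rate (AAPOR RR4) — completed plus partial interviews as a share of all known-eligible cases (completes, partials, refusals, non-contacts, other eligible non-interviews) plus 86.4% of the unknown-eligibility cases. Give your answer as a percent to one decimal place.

44.2%

Num = 128 + 14 = 142
Determined eligible = 128 + 14 + 76 + 23 + 11 = 252
Estimated eligible among unknowns = 0.8640 × 80 = 69.12
Denom = 252 + 69.12 = 321.12
RR4 = 142 / 321.12 = 0.4422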